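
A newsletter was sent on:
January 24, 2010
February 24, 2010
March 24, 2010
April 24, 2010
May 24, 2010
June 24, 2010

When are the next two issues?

Each date is the 24th; the gaps (31, 28, 31, 30, 31) track the month lengths.
The rule is the 24th of each month.
Next: July 2010 → July 24, 2010.
August 2010: August 24, 2010.

July 24, 2010; August 24, 2010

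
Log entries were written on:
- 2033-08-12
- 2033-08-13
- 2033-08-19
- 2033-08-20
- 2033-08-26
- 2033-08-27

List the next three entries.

2033-09-02, 2033-09-03, 2033-09-09

The gap pattern 1, 6, 1, 6, 1 repeats every 2 events.
These are the Fridays and Saturdays of each week.
The following Friday is 2033-09-02.
Next Saturday: 2033-09-03.
The following Friday is 2033-09-09.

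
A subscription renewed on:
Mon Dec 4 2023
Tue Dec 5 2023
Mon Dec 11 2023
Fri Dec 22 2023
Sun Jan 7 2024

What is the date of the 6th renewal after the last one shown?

Intervals are 1, 6, 11, 16 days — an arithmetic progression with common difference 5.
Next gap: 21 days. Sun Jan 7 2024 + 21 days = Sun Jan 28 2024.
Next gap: 26 days. Sun Jan 28 2024 + 26 days = Fri Feb 23 2024.
Next gap: 31 days. Fri Feb 23 2024 + 31 days = Mon Mar 25 2024.
Next gap: 36 days. Mon Mar 25 2024 + 36 days = Tue Apr 30 2024.
Next gap: 41 days. Tue Apr 30 2024 + 41 days = Mon Jun 10 2024.
Next gap: 46 days. Mon Jun 10 2024 + 46 days = Fri Jul 26 2024.

Fri Jul 26 2024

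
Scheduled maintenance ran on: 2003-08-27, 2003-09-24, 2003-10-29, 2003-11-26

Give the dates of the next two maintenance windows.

Every date is a Wednesday; gaps 28, 35, 28 days.
Each is the last Wednesday of its month (at least one falls on the 29th or later, ruling out '4th Wednesday').
Last Wednesday of December 2003: 2003-12-31.
Last Wednesday of January 2004: 2004-01-28.

2003-12-31, 2004-01-28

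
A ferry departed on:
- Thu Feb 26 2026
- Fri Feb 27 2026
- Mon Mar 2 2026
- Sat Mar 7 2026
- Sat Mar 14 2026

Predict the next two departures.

The spacing grows by 2 each time: 1, 3, 5, 7 days.
Next gap: 9 days. Sat Mar 14 2026 + 9 days = Mon Mar 23 2026.
Next gap: 11 days. Mon Mar 23 2026 + 11 days = Fri Apr 3 2026.

Mon Mar 23 2026, Fri Apr 3 2026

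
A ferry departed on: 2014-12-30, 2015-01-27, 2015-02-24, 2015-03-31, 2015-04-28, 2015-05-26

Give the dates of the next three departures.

These are Tuesdays with 28, 28, 35, 28, 28-day gaps.
Each is the final Tuesday of its month — 2014-12-30 is past the 28th, so '4th Tuesday' doesn't fit.
Last Tuesday of June 2015: 2015-06-30.
Last Tuesday of July 2015: 2015-07-28.
Last Tuesday of August 2015: 2015-08-25.

2015-06-30, 2015-07-28, 2015-08-25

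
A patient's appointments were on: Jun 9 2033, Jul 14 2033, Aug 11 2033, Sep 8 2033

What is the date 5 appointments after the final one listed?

All dates are Thursdays, 35, 28, 28 days apart.
Specifically, the 2nd Thursday of each month.
October 2033 — 2nd Thursday is Oct 13 2033.
November 2033 — 2nd Thursday is Nov 10 2033.
December 2033 — 2nd Thursday is Dec 8 2033.
2nd Thursday of January 2034: Jan 12 2034.
2nd Thursday of February 2034: Feb 9 2034.

Feb 9 2034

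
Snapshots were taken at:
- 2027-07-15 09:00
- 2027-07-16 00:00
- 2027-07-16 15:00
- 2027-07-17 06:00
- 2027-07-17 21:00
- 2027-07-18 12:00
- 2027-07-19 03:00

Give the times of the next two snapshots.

2027-07-19 18:00, 2027-07-20 09:00

The interval is a steady 15 hours (15, 15, 15, 15, 15, 15).
2027-07-19 03:00 + 15 h = 2027-07-19 18:00.
2027-07-19 18:00 + 15 h = 2027-07-20 09:00.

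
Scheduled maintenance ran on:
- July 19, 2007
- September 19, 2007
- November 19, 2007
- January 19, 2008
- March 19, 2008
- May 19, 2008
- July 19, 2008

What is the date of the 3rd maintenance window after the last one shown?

The day-of-month is always 19 (62, 61, 61, 60, 61, 61 days between events).
So this recurs on the 19th of every 2 months.
September 2008: September 19, 2008.
Next: November 2008 → November 19, 2008.
Next: January 2009 → January 19, 2009.

January 19, 2009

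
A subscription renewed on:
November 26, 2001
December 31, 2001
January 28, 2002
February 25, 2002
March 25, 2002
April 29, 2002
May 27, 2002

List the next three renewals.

All Mondays; the gaps (35, 28, 28, 28, 35, 28) vary with month length.
This is the last Monday of each month.
Last Monday of June 2002: June 24, 2002.
July 2002 ends with Monday July 29, 2002.
August 2002 ends with Monday August 26, 2002.

June 24, 2002; July 29, 2002; August 26, 2002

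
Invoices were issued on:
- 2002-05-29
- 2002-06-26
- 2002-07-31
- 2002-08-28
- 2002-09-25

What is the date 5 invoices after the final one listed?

2003-02-26

Every date is a Wednesday; gaps 28, 35, 28, 28 days.
Each is the last Wednesday of its month (at least one falls on the 29th or later, ruling out '4th Wednesday').
October 2002 ends with Wednesday 2002-10-30.
Last Wednesday of November 2002: 2002-11-27.
Last Wednesday of December 2002: 2002-12-25.
Last Wednesday of January 2003: 2003-01-29.
Last Wednesday of February 2003: 2003-02-26.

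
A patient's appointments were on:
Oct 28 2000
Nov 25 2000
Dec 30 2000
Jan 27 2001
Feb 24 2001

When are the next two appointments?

All Saturdays; the gaps (28, 35, 28, 28) vary with month length.
This is the last Saturday of each month.
March 2001 ends with Saturday Mar 31 2001.
Last Saturday of April 2001: Apr 28 2001.

Mar 31 2001, Apr 28 2001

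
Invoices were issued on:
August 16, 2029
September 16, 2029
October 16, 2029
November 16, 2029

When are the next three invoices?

Each date is the 16th; the gaps (31, 30, 31) track the month lengths.
The rule is the 16th of each month.
Next: December 2029 → December 16, 2029.
Next: January 2030 → January 16, 2030.
February 2030: February 16, 2030.

December 16, 2029; January 16, 2030; February 16, 2030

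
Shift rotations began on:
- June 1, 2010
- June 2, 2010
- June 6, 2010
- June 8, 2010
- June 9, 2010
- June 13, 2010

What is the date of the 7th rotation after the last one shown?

June 29, 2010

Every event lands on a Tuesday or Wednesday or Sunday (gaps cycle 1, 4, 2, 1, 4).
So the schedule is: every Tuesday, Wednesday and Sunday.
The following Tuesday is June 15, 2010.
The following Wednesday is June 16, 2010.
The following Sunday is June 20, 2010.
The following Tuesday is June 22, 2010.
The following Wednesday is June 23, 2010.
Next Sunday: June 27, 2010.
The following Tuesday is June 29, 2010.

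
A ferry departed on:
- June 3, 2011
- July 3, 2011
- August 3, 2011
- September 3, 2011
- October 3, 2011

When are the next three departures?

November 3, 2011; December 3, 2011; January 3, 2012

Gaps: 30, 31, 31, 30 days — not constant. Every event is on the 3rd of the month.
Pattern: the 3rd of each month.
Next: November 2011 → November 3, 2011.
Next: December 2011 → December 3, 2011.
Next: January 2012 → January 3, 2012.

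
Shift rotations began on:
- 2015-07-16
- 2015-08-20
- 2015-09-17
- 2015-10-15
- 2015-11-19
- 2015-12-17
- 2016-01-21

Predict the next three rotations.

These are Thursdays at 28- or 35-day spacing (35, 28, 28, 35, 28, 35).
The pattern: 3rd Thursday of the month.
3rd Thursday of February 2016: 2016-02-18.
3rd Thursday of March 2016: 2016-03-17.
April 2016 — 3rd Thursday is 2016-04-21.

2016-02-18, 2016-03-17, 2016-04-21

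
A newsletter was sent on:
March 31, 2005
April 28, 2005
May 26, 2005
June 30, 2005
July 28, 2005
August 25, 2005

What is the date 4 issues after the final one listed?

These are Thursdays with 28, 28, 35, 28, 28-day gaps.
Each is the final Thursday of its month — March 31, 2005 is past the 28th, so '4th Thursday' doesn't fit.
September 2005 ends with Thursday September 29, 2005.
Last Thursday of October 2005: October 27, 2005.
November 2005 ends with Thursday November 24, 2005.
Last Thursday of December 2005: December 29, 2005.

December 29, 2005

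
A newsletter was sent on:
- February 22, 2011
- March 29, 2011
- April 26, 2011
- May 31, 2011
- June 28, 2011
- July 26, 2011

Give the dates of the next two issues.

These are Tuesdays with 35, 28, 35, 28, 28-day gaps.
Each is the final Tuesday of its month — March 29, 2011 is past the 28th, so '4th Tuesday' doesn't fit.
Last Tuesday of August 2011: August 30, 2011.
Last Tuesday of September 2011: September 27, 2011.

August 30, 2011; September 27, 2011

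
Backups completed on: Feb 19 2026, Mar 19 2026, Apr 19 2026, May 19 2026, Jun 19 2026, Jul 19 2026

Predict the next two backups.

The day-of-month is always 19 (28, 31, 30, 31, 30 days between events).
So this recurs on the 19th of each month.
August 2026: Aug 19 2026.
Next: September 2026 → Sep 19 2026.

Aug 19 2026, Sep 19 2026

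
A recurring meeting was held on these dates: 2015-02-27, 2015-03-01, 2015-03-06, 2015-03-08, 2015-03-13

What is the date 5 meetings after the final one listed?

2015-03-29

Every event lands on a Friday or Sunday (gaps cycle 2, 5, 2, 5).
So the schedule is: every Friday and Sunday.
Next Sunday: 2015-03-15.
Next Friday: 2015-03-20.
The following Sunday is 2015-03-22.
The following Friday is 2015-03-27.
The following Sunday is 2015-03-29.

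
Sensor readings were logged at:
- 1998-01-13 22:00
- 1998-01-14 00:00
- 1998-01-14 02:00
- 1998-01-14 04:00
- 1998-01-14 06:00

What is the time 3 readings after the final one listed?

1998-01-14 12:00

The interval is a steady 2 hours (2, 2, 2, 2).
1998-01-14 06:00 + 2 h = 1998-01-14 08:00.
1998-01-14 08:00 + 2 h = 1998-01-14 10:00.
1998-01-14 10:00 + 2 h = 1998-01-14 12:00.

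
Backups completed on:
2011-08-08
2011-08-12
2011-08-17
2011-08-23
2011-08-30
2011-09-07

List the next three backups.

Intervals are 4, 5, 6, 7, 8 days — an arithmetic progression with common difference 1.
Next gap: 9 days. 2011-09-07 + 9 days = 2011-09-16.
Next gap: 10 days. 2011-09-16 + 10 days = 2011-09-26.
Next gap: 11 days. 2011-09-26 + 11 days = 2011-10-07.

2011-09-16, 2011-09-26, 2011-10-07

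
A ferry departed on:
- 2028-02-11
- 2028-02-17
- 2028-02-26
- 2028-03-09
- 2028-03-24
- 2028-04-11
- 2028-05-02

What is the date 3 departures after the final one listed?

Intervals are 6, 9, 12, 15, 18, 21 days — an arithmetic progression with common difference 3.
Next gap: 24 days. 2028-05-02 + 24 days = 2028-05-26.
Next gap: 27 days. 2028-05-26 + 27 days = 2028-06-22.
Next gap: 30 days. 2028-06-22 + 30 days = 2028-07-22.

2028-07-22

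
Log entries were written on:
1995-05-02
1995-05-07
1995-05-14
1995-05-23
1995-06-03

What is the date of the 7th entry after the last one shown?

1995-10-14

The spacing grows by 2 each time: 5, 7, 9, 11 days.
Next gap: 13 days. 1995-06-03 + 13 days = 1995-06-16.
Next gap: 15 days. 1995-06-16 + 15 days = 1995-07-01.
Next gap: 17 days. 1995-07-01 + 17 days = 1995-07-18.
Next gap: 19 days. 1995-07-18 + 19 days = 1995-08-06.
Next gap: 21 days. 1995-08-06 + 21 days = 1995-08-27.
Next gap: 23 days. 1995-08-27 + 23 days = 1995-09-19.
Next gap: 25 days. 1995-09-19 + 25 days = 1995-10-14.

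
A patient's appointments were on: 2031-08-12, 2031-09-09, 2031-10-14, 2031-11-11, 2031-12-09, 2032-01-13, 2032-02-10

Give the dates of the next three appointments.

2032-03-09, 2032-04-13, 2032-05-11

These are Tuesdays at 28- or 35-day spacing (28, 35, 28, 28, 35, 28).
The pattern: 2nd Tuesday of the month.
2nd Tuesday of March 2032: 2032-03-09.
2nd Tuesday of April 2032: 2032-04-13.
May 2032 — 2nd Tuesday is 2032-05-11.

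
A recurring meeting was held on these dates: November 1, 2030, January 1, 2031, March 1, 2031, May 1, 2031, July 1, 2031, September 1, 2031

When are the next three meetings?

Gaps: 61, 59, 61, 61, 62 days — not constant. Every event is on the 1st of the month.
Pattern: the 1st of every 2 months.
November 2031: November 1, 2031.
January 2032: January 1, 2032.
March 2032: March 1, 2032.

November 1, 2031; January 1, 2032; March 1, 2032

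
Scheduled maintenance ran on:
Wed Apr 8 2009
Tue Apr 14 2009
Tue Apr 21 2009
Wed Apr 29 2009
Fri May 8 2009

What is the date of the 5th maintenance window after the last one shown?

Tue Jul 7 2009

Gaps: 6, 7, 8, 9 days — each gap is 1 larger than the previous one.
Next gap: 10 days. Fri May 8 2009 + 10 days = Mon May 18 2009.
Next gap: 11 days. Mon May 18 2009 + 11 days = Fri May 29 2009.
Next gap: 12 days. Fri May 29 2009 + 12 days = Wed Jun 10 2009.
Next gap: 13 days. Wed Jun 10 2009 + 13 days = Tue Jun 23 2009.
Next gap: 14 days. Tue Jun 23 2009 + 14 days = Tue Jul 7 2009.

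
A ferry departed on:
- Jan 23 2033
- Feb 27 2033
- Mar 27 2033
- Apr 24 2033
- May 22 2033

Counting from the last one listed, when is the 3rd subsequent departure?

All dates are Sundays, 35, 28, 28, 28 days apart.
Specifically, the 4th Sunday of each month.
4th Sunday of June 2033: Jun 26 2033.
July 2033 — 4th Sunday is Jul 24 2033.
August 2033 — 4th Sunday is Aug 28 2033.

Aug 28 2033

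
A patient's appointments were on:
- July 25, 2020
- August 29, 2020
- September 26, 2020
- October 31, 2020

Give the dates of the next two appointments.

November 28, 2020; December 26, 2020

All Saturdays; the gaps (35, 28, 35) vary with month length.
This is the last Saturday of each month.
Last Saturday of November 2020: November 28, 2020.
Last Saturday of December 2020: December 26, 2020.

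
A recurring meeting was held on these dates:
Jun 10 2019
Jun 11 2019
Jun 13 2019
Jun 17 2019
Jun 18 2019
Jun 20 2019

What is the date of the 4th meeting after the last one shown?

Jul 1 2019

The gap pattern 1, 2, 4, 1, 2 repeats every 3 events.
These are the Mondays, Tuesdays and Thursdays of each week.
The following Monday is Jun 24 2019.
The following Tuesday is Jun 25 2019.
The following Thursday is Jun 27 2019.
Next Monday: Jul 1 2019.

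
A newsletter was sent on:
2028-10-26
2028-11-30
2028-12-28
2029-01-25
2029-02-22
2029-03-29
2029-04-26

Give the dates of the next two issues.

2029-05-31, 2029-06-28

All Thursdays; the gaps (35, 28, 28, 28, 35, 28) vary with month length.
This is the last Thursday of each month.
May 2029 ends with Thursday 2029-05-31.
Last Thursday of June 2029: 2029-06-28.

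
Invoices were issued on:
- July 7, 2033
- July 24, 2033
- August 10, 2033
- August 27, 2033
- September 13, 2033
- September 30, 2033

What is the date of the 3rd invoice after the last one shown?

November 20, 2033

Every event comes 17 days after the last (17, 17, 17, 17, 17).
September 30, 2033 + 17 days = October 17, 2033.
October 17, 2033 + 17 days = November 3, 2033.
November 3, 2033 + 17 days = November 20, 2033.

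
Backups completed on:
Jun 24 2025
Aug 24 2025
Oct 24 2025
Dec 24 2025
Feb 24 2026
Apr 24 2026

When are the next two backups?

Jun 24 2026, Aug 24 2026

The day-of-month is always 24 (61, 61, 61, 62, 59 days between events).
So this recurs on the 24th of every 2 months.
Next: June 2026 → Jun 24 2026.
Next: August 2026 → Aug 24 2026.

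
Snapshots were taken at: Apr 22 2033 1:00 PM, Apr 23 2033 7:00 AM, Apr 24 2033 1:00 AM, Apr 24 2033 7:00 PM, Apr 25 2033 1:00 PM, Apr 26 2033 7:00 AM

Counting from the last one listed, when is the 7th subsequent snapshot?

The interval is a steady 18 hours (18, 18, 18, 18, 18).
Apr 26 2033 7:00 AM + 18 h = Apr 27 2033 1:00 AM.
Apr 27 2033 1:00 AM + 18 h = Apr 27 2033 7:00 PM.
Apr 27 2033 7:00 PM + 18 h = Apr 28 2033 1:00 PM.
Apr 28 2033 1:00 PM + 18 h = Apr 29 2033 7:00 AM.
Apr 29 2033 7:00 AM + 18 h = Apr 30 2033 1:00 AM.
Apr 30 2033 1:00 AM + 18 h = Apr 30 2033 7:00 PM.
Apr 30 2033 7:00 PM + 18 h = May 1 2033 1:00 PM.

May 1 2033 1:00 PM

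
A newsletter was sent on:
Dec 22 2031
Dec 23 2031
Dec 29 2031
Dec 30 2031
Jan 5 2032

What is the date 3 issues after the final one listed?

Jan 13 2032

The gap pattern 1, 6, 1, 6 repeats every 2 events.
These are the Mondays and Tuesdays of each week.
Next Tuesday: Jan 6 2032.
Next Monday: Jan 12 2032.
Next Tuesday: Jan 13 2032.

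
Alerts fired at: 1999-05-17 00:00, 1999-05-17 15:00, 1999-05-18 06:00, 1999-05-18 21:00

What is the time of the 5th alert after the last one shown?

Gaps: 15, 15, 15 hours — each event is 15 hours after the previous one.
1999-05-18 21:00 + 15 h = 1999-05-19 12:00.
1999-05-19 12:00 + 15 h = 1999-05-20 03:00.
1999-05-20 03:00 + 15 h = 1999-05-20 18:00.
1999-05-20 18:00 + 15 h = 1999-05-21 09:00.
1999-05-21 09:00 + 15 h = 1999-05-22 00:00.

1999-05-22 00:00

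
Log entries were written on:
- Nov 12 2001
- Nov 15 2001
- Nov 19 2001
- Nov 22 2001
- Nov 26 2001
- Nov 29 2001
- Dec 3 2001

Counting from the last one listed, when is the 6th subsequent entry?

Dec 24 2001

Gaps: 3, 4, 3, 4, 3, 4 days — not constant, but cyclic with period 2.
The events fall on every Monday and Thursday.
The following Thursday is Dec 6 2001.
Next Monday: Dec 10 2001.
The following Thursday is Dec 13 2001.
The following Monday is Dec 17 2001.
Next Thursday: Dec 20 2001.
Next Monday: Dec 24 2001.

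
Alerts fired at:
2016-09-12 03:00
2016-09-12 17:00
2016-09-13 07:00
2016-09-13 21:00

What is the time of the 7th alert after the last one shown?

2016-09-17 23:00

The interval is a steady 14 hours (14, 14, 14).
2016-09-13 21:00 + 14 h = 2016-09-14 11:00.
2016-09-14 11:00 + 14 h = 2016-09-15 01:00.
2016-09-15 01:00 + 14 h = 2016-09-15 15:00.
2016-09-15 15:00 + 14 h = 2016-09-16 05:00.
2016-09-16 05:00 + 14 h = 2016-09-16 19:00.
2016-09-16 19:00 + 14 h = 2016-09-17 09:00.
2016-09-17 09:00 + 14 h = 2016-09-17 23:00.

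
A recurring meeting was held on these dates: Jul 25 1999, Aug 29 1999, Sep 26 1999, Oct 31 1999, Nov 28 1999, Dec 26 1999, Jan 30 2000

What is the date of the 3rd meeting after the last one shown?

Apr 30 2000

Every date is a Sunday; gaps 35, 28, 35, 28, 28, 35 days.
Each is the last Sunday of its month (at least one falls on the 29th or later, ruling out '4th Sunday').
February 2000 ends with Sunday Feb 27 2000.
Last Sunday of March 2000: Mar 26 2000.
April 2000 ends with Sunday Apr 30 2000.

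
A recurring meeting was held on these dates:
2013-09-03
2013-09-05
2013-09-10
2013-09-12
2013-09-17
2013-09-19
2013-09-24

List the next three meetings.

2013-09-26, 2013-10-01, 2013-10-03

Gaps: 2, 5, 2, 5, 2, 5 days — not constant, but cyclic with period 2.
The events fall on every Tuesday and Thursday.
The following Thursday is 2013-09-26.
Next Tuesday: 2013-10-01.
The following Thursday is 2013-10-03.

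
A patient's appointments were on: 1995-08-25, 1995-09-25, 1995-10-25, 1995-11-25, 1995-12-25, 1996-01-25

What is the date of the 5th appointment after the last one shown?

Gaps: 31, 30, 31, 30, 31 days — not constant. Every event is on the 25th of the month.
Pattern: the 25th of each month.
Next: February 1996 → 1996-02-25.
March 1996: 1996-03-25.
April 1996: 1996-04-25.
May 1996: 1996-05-25.
Next: June 1996 → 1996-06-25.

1996-06-25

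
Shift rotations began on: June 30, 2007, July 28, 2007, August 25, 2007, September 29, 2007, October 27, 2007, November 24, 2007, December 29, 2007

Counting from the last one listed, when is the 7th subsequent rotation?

Every date is a Saturday; gaps 28, 28, 35, 28, 28, 35 days.
Each is the last Saturday of its month (at least one falls on the 29th or later, ruling out '4th Saturday').
January 2008 ends with Saturday January 26, 2008.
Last Saturday of February 2008: February 23, 2008.
March 2008 ends with Saturday March 29, 2008.
April 2008 ends with Saturday April 26, 2008.
May 2008 ends with Saturday May 31, 2008.
Last Saturday of June 2008: June 28, 2008.
Last Saturday of July 2008: July 26, 2008.

July 26, 2008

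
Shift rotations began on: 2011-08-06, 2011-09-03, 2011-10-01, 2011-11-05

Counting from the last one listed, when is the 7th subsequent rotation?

2012-06-02

These are Saturdays at 28- or 35-day spacing (28, 28, 35).
The pattern: 1st Saturday of the month.
December 2011 — 1st Saturday is 2011-12-03.
1st Saturday of January 2012: 2012-01-07.
1st Saturday of February 2012: 2012-02-04.
1st Saturday of March 2012: 2012-03-03.
1st Saturday of April 2012: 2012-04-07.
May 2012 — 1st Saturday is 2012-05-05.
June 2012 — 1st Saturday is 2012-06-02.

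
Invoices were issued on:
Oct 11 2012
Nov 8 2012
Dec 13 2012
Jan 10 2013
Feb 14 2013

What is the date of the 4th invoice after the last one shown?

Jun 13 2013

All dates are Thursdays, 28, 35, 28, 35 days apart.
Specifically, the 2nd Thursday of each month.
2nd Thursday of March 2013: Mar 14 2013.
April 2013 — 2nd Thursday is Apr 11 2013.
2nd Thursday of May 2013: May 9 2013.
2nd Thursday of June 2013: Jun 13 2013.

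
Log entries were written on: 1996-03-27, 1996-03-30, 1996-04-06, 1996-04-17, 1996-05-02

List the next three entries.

1996-05-21, 1996-06-13, 1996-07-10

The spacing grows by 4 each time: 3, 7, 11, 15 days.
Next gap: 19 days. 1996-05-02 + 19 days = 1996-05-21.
Next gap: 23 days. 1996-05-21 + 23 days = 1996-06-13.
Next gap: 27 days. 1996-06-13 + 27 days = 1996-07-10.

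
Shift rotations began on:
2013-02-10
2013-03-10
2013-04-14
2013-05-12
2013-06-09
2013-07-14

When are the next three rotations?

2013-08-11, 2013-09-08, 2013-10-13

Gaps: 28, 35, 28, 28, 35 days — a mix of 28 and 35. Every date is a Sunday.
Each is the 2nd Sunday of its month.
August 2013 — 2nd Sunday is 2013-08-11.
September 2013 — 2nd Sunday is 2013-09-08.
October 2013 — 2nd Sunday is 2013-10-13.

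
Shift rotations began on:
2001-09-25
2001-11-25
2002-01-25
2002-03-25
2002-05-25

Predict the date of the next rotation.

2002-07-25

Each date is the 25th; the gaps (61, 61, 59, 61) track the month lengths.
The rule is the 25th of every 2 months.
July 2002: 2002-07-25.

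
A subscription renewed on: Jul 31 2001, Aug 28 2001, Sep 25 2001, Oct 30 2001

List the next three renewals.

Nov 27 2001, Dec 25 2001, Jan 29 2002

Every date is a Tuesday; gaps 28, 28, 35 days.
Each is the last Tuesday of its month (at least one falls on the 29th or later, ruling out '4th Tuesday').
Last Tuesday of November 2001: Nov 27 2001.
Last Tuesday of December 2001: Dec 25 2001.
January 2002 ends with Tuesday Jan 29 2002.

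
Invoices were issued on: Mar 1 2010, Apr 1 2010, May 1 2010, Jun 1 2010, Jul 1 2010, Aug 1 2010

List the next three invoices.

Gaps: 31, 30, 31, 30, 31 days — not constant. Every event is on the 1st of the month.
Pattern: the 1st of each month.
Next: September 2010 → Sep 1 2010.
October 2010: Oct 1 2010.
November 2010: Nov 1 2010.

Sep 1 2010, Oct 1 2010, Nov 1 2010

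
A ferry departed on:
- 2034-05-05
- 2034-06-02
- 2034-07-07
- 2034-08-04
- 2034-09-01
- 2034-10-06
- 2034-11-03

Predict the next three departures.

All dates are Fridays, 28, 35, 28, 28, 35, 28 days apart.
Specifically, the 1st Friday of each month.
1st Friday of December 2034: 2034-12-01.
1st Friday of January 2035: 2035-01-05.
February 2035 — 1st Friday is 2035-02-02.

2034-12-01, 2035-01-05, 2035-02-02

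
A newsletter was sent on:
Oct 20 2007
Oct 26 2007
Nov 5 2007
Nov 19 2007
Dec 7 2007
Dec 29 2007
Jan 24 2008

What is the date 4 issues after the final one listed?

Jun 16 2008

Intervals are 6, 10, 14, 18, 22, 26 days — an arithmetic progression with common difference 4.
Next gap: 30 days. Jan 24 2008 + 30 days = Feb 23 2008.
Next gap: 34 days. Feb 23 2008 + 34 days = Mar 28 2008.
Next gap: 38 days. Mar 28 2008 + 38 days = May 5 2008.
Next gap: 42 days. May 5 2008 + 42 days = Jun 16 2008.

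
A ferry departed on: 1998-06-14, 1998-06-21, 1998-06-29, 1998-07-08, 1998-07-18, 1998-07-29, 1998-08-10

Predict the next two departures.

1998-08-23, 1998-09-06

The spacing grows by 1 each time: 7, 8, 9, 10, 11, 12 days.
Next gap: 13 days. 1998-08-10 + 13 days = 1998-08-23.
Next gap: 14 days. 1998-08-23 + 14 days = 1998-09-06.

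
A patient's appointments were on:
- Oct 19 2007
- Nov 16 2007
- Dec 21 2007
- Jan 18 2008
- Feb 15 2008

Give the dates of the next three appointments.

All dates are Fridays, 28, 35, 28, 28 days apart.
Specifically, the 3rd Friday of each month.
March 2008 — 3rd Friday is Mar 21 2008.
April 2008 — 3rd Friday is Apr 18 2008.
3rd Friday of May 2008: May 16 2008.

Mar 21 2008, Apr 18 2008, May 16 2008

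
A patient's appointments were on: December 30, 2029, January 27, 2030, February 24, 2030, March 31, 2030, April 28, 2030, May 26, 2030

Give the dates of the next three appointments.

All Sundays; the gaps (28, 28, 35, 28, 28) vary with month length.
This is the last Sunday of each month.
June 2030 ends with Sunday June 30, 2030.
July 2030 ends with Sunday July 28, 2030.
August 2030 ends with Sunday August 25, 2030.

June 30, 2030; July 28, 2030; August 25, 2030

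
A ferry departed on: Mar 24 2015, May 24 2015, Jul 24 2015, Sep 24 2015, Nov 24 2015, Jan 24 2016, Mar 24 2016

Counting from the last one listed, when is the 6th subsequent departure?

Mar 24 2017

The day-of-month is always 24 (61, 61, 62, 61, 61, 60 days between events).
So this recurs on the 24th of every 2 months.
May 2016: May 24 2016.
Next: July 2016 → Jul 24 2016.
Next: September 2016 → Sep 24 2016.
November 2016: Nov 24 2016.
Next: January 2017 → Jan 24 2017.
March 2017: Mar 24 2017.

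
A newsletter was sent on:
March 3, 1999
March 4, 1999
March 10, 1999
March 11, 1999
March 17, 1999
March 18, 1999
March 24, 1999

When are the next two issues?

Gaps: 1, 6, 1, 6, 1, 6 days — not constant, but cyclic with period 2.
The events fall on every Wednesday and Thursday.
Next Thursday: March 25, 1999.
The following Wednesday is March 31, 1999.

March 25, 1999; March 31, 1999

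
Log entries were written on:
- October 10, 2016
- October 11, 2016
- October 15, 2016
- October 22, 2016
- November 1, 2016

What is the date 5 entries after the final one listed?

February 4, 2017

The spacing grows by 3 each time: 1, 4, 7, 10 days.
Next gap: 13 days. November 1, 2016 + 13 days = November 14, 2016.
Next gap: 16 days. November 14, 2016 + 16 days = November 30, 2016.
Next gap: 19 days. November 30, 2016 + 19 days = December 19, 2016.
Next gap: 22 days. December 19, 2016 + 22 days = January 10, 2017.
Next gap: 25 days. January 10, 2017 + 25 days = February 4, 2017.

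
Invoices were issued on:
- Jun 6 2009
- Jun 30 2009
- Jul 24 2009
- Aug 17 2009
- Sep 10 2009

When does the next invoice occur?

Gaps between consecutive events: 24, 24, 24, 24 days — a constant 24-day interval.
Sep 10 2009 + 24 days = Oct 4 2009.

Oct 4 2009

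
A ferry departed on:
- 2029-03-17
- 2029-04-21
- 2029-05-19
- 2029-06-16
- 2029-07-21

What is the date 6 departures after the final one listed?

2030-01-19

All dates are Saturdays, 35, 28, 28, 35 days apart.
Specifically, the 3rd Saturday of each month.
August 2029 — 3rd Saturday is 2029-08-18.
September 2029 — 3rd Saturday is 2029-09-15.
3rd Saturday of October 2029: 2029-10-20.
November 2029 — 3rd Saturday is 2029-11-17.
3rd Saturday of December 2029: 2029-12-15.
January 2030 — 3rd Saturday is 2030-01-19.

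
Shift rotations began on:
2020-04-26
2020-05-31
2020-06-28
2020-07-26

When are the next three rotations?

These are Sundays with 35, 28, 28-day gaps.
Each is the final Sunday of its month — 2020-05-31 is past the 28th, so '4th Sunday' doesn't fit.
August 2020 ends with Sunday 2020-08-30.
Last Sunday of September 2020: 2020-09-27.
Last Sunday of October 2020: 2020-10-25.

2020-08-30, 2020-09-27, 2020-10-25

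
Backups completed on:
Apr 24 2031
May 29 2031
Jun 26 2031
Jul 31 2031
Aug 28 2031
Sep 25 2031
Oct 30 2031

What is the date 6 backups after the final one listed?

Apr 29 2032

Every date is a Thursday; gaps 35, 28, 35, 28, 28, 35 days.
Each is the last Thursday of its month (at least one falls on the 29th or later, ruling out '4th Thursday').
November 2031 ends with Thursday Nov 27 2031.
Last Thursday of December 2031: Dec 25 2031.
January 2032 ends with Thursday Jan 29 2032.
Last Thursday of February 2032: Feb 26 2032.
Last Thursday of March 2032: Mar 25 2032.
Last Thursday of April 2032: Apr 29 2032.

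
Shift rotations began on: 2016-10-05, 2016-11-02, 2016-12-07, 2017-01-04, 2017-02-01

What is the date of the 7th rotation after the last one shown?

2017-09-06

All dates are Wednesdays, 28, 35, 28, 28 days apart.
Specifically, the 1st Wednesday of each month.
March 2017 — 1st Wednesday is 2017-03-01.
1st Wednesday of April 2017: 2017-04-05.
1st Wednesday of May 2017: 2017-05-03.
1st Wednesday of June 2017: 2017-06-07.
1st Wednesday of July 2017: 2017-07-05.
1st Wednesday of August 2017: 2017-08-02.
1st Wednesday of September 2017: 2017-09-06.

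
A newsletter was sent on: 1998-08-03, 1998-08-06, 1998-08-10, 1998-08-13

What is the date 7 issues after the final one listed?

1998-09-07

Every event lands on a Monday or Thursday (gaps cycle 3, 4, 3).
So the schedule is: every Monday and Thursday.
The following Monday is 1998-08-17.
Next Thursday: 1998-08-20.
The following Monday is 1998-08-24.
The following Thursday is 1998-08-27.
Next Monday: 1998-08-31.
The following Thursday is 1998-09-03.
The following Monday is 1998-09-07.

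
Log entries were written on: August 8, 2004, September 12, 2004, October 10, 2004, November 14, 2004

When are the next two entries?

December 12, 2004; January 9, 2005

All dates are Sundays, 35, 28, 35 days apart.
Specifically, the 2nd Sunday of each month.
December 2004 — 2nd Sunday is December 12, 2004.
January 2005 — 2nd Sunday is January 9, 2005.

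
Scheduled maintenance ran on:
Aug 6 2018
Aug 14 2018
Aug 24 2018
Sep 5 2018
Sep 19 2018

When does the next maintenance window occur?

The spacing grows by 2 each time: 8, 10, 12, 14 days.
Next gap: 16 days. Sep 19 2018 + 16 days = Oct 5 2018.

Oct 5 2018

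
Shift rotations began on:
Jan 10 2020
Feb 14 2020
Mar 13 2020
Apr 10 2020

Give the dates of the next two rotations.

May 8 2020, Jun 12 2020

All dates are Fridays, 35, 28, 28 days apart.
Specifically, the 2nd Friday of each month.
May 2020 — 2nd Friday is May 8 2020.
June 2020 — 2nd Friday is Jun 12 2020.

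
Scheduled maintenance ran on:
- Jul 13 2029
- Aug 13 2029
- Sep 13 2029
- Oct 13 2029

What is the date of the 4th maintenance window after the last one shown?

Gaps: 31, 31, 30 days — not constant. Every event is on the 13th of the month.
Pattern: the 13th of each month.
Next: November 2029 → Nov 13 2029.
Next: December 2029 → Dec 13 2029.
Next: January 2030 → Jan 13 2030.
February 2030: Feb 13 2030.

Feb 13 2030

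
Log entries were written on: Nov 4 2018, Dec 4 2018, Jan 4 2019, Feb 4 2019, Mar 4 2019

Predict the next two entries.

Each date is the 4th; the gaps (30, 31, 31, 28) track the month lengths.
The rule is the 4th of each month.
Next: April 2019 → Apr 4 2019.
Next: May 2019 → May 4 2019.

Apr 4 2019, May 4 2019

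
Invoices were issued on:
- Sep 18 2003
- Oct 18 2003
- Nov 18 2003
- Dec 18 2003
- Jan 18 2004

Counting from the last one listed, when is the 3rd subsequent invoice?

The day-of-month is always 18 (30, 31, 30, 31 days between events).
So this recurs on the 18th of each month.
Next: February 2004 → Feb 18 2004.
Next: March 2004 → Mar 18 2004.
April 2004: Apr 18 2004.

Apr 18 2004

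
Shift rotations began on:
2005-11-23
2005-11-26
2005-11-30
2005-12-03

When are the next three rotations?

2005-12-07, 2005-12-10, 2005-12-14

The gap pattern 3, 4, 3 repeats every 2 events.
These are the Wednesdays and Saturdays of each week.
The following Wednesday is 2005-12-07.
Next Saturday: 2005-12-10.
Next Wednesday: 2005-12-14.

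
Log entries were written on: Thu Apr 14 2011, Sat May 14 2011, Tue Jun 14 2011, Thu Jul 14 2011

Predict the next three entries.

Each date is the 14th; the gaps (30, 31, 30) track the month lengths.
The rule is the 14th of each month.
August 2011: Sun Aug 14 2011.
Next: September 2011 → Wed Sep 14 2011.
October 2011: Fri Oct 14 2011.

Sun Aug 14 2011, Wed Sep 14 2011, Fri Oct 14 2011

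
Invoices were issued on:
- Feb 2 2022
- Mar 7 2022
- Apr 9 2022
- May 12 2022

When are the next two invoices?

Gaps between consecutive events: 33, 33, 33 days — a constant 33-day interval.
May 12 2022 + 33 days = Jun 14 2022.
Jun 14 2022 + 33 days = Jul 17 2022.

Jun 14 2022, Jul 17 2022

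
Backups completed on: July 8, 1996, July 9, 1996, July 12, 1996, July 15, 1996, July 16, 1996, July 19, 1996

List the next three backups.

Every event lands on a Monday or Tuesday or Friday (gaps cycle 1, 3, 3, 1, 3).
So the schedule is: every Monday, Tuesday and Friday.
The following Monday is July 22, 1996.
The following Tuesday is July 23, 1996.
The following Friday is July 26, 1996.

July 22, 1996; July 23, 1996; July 26, 1996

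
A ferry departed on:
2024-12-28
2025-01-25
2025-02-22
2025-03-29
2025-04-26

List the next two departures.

Every date is a Saturday; gaps 28, 28, 35, 28 days.
Each is the last Saturday of its month (at least one falls on the 29th or later, ruling out '4th Saturday').
May 2025 ends with Saturday 2025-05-31.
June 2025 ends with Saturday 2025-06-28.

2025-05-31, 2025-06-28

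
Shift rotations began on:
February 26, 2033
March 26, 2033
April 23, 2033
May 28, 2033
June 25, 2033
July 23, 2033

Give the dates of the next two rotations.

These are Saturdays at 28- or 35-day spacing (28, 28, 35, 28, 28).
The pattern: 4th Saturday of the month.
4th Saturday of August 2033: August 27, 2033.
4th Saturday of September 2033: September 24, 2033.

August 27, 2033; September 24, 2033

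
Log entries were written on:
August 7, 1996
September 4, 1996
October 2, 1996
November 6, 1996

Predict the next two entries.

These are Wednesdays at 28- or 35-day spacing (28, 28, 35).
The pattern: 1st Wednesday of the month.
1st Wednesday of December 1996: December 4, 1996.
January 1997 — 1st Wednesday is January 1, 1997.

December 4, 1996; January 1, 1997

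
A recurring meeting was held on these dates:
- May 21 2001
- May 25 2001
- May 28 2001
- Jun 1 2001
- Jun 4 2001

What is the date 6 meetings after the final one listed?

Jun 25 2001

The gap pattern 4, 3, 4, 3 repeats every 2 events.
These are the Mondays and Fridays of each week.
The following Friday is Jun 8 2001.
The following Monday is Jun 11 2001.
The following Friday is Jun 15 2001.
The following Monday is Jun 18 2001.
The following Friday is Jun 22 2001.
The following Monday is Jun 25 2001.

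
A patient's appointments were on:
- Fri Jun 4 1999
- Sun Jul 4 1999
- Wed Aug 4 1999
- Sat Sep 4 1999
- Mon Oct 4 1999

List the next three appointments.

Thu Nov 4 1999, Sat Dec 4 1999, Tue Jan 4 2000

The day-of-month is always 4 (30, 31, 31, 30 days between events).
So this recurs on the 4th of each month.
Next: November 1999 → Thu Nov 4 1999.
Next: December 1999 → Sat Dec 4 1999.
January 2000: Tue Jan 4 2000.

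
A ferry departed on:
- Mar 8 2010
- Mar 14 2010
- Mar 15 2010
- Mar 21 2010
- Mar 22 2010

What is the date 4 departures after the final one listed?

Gaps: 6, 1, 6, 1 days — not constant, but cyclic with period 2.
The events fall on every Monday and Sunday.
The following Sunday is Mar 28 2010.
The following Monday is Mar 29 2010.
The following Sunday is Apr 4 2010.
Next Monday: Apr 5 2010.

Apr 5 2010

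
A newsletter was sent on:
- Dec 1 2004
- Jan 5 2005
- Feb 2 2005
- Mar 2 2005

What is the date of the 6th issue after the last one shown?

Sep 7 2005

All dates are Wednesdays, 35, 28, 28 days apart.
Specifically, the 1st Wednesday of each month.
1st Wednesday of April 2005: Apr 6 2005.
May 2005 — 1st Wednesday is May 4 2005.
1st Wednesday of June 2005: Jun 1 2005.
1st Wednesday of July 2005: Jul 6 2005.
August 2005 — 1st Wednesday is Aug 3 2005.
1st Wednesday of September 2005: Sep 7 2005.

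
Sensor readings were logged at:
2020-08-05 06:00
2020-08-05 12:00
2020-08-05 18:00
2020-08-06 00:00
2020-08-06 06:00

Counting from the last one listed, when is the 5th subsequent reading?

The interval is a steady 6 hours (6, 6, 6, 6).
2020-08-06 06:00 + 6 h = 2020-08-06 12:00.
2020-08-06 12:00 + 6 h = 2020-08-06 18:00.
2020-08-06 18:00 + 6 h = 2020-08-07 00:00.
2020-08-07 00:00 + 6 h = 2020-08-07 06:00.
2020-08-07 06:00 + 6 h = 2020-08-07 12:00.

2020-08-07 12:00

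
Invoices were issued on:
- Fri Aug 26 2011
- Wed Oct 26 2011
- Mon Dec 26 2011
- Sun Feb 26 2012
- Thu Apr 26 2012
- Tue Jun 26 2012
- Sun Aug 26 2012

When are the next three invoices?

The day-of-month is always 26 (61, 61, 62, 60, 61, 61 days between events).
So this recurs on the 26th of every 2 months.
Next: October 2012 → Fri Oct 26 2012.
December 2012: Wed Dec 26 2012.
Next: February 2013 → Tue Feb 26 2013.

Fri Oct 26 2012, Wed Dec 26 2012, Tue Feb 26 2013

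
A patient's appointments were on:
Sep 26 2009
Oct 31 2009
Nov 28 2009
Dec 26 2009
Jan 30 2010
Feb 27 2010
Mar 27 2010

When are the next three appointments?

All Saturdays; the gaps (35, 28, 28, 35, 28, 28) vary with month length.
This is the last Saturday of each month.
April 2010 ends with Saturday Apr 24 2010.
May 2010 ends with Saturday May 29 2010.
June 2010 ends with Saturday Jun 26 2010.

Apr 24 2010, May 29 2010, Jun 26 2010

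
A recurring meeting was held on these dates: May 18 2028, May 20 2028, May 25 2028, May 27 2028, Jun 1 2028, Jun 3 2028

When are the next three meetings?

Gaps: 2, 5, 2, 5, 2 days — not constant, but cyclic with period 2.
The events fall on every Thursday and Saturday.
Next Thursday: Jun 8 2028.
Next Saturday: Jun 10 2028.
Next Thursday: Jun 15 2028.

Jun 8 2028, Jun 10 2028, Jun 15 2028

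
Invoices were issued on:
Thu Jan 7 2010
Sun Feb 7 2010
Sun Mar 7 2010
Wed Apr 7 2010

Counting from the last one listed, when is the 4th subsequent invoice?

The day-of-month is always 7 (31, 28, 31 days between events).
So this recurs on the 7th of each month.
Next: May 2010 → Fri May 7 2010.
June 2010: Mon Jun 7 2010.
Next: July 2010 → Wed Jul 7 2010.
Next: August 2010 → Sat Aug 7 2010.

Sat Aug 7 2010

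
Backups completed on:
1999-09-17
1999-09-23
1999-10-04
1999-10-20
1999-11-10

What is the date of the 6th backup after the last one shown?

2000-06-28

Intervals are 6, 11, 16, 21 days — an arithmetic progression with common difference 5.
Next gap: 26 days. 1999-11-10 + 26 days = 1999-12-06.
Next gap: 31 days. 1999-12-06 + 31 days = 2000-01-06.
Next gap: 36 days. 2000-01-06 + 36 days = 2000-02-11.
Next gap: 41 days. 2000-02-11 + 41 days = 2000-03-23.
Next gap: 46 days. 2000-03-23 + 46 days = 2000-05-08.
Next gap: 51 days. 2000-05-08 + 51 days = 2000-06-28.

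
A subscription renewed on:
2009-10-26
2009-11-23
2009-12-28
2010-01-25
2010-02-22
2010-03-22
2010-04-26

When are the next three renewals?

2010-05-24, 2010-06-28, 2010-07-26

All dates are Mondays, 28, 35, 28, 28, 28, 35 days apart.
Specifically, the 4th Monday of each month.
4th Monday of May 2010: 2010-05-24.
June 2010 — 4th Monday is 2010-06-28.
July 2010 — 4th Monday is 2010-07-26.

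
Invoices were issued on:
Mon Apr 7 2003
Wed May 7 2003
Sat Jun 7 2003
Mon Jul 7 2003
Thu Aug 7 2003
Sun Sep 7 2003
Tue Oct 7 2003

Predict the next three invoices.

Each date is the 7th; the gaps (30, 31, 30, 31, 31, 30) track the month lengths.
The rule is the 7th of each month.
Next: November 2003 → Fri Nov 7 2003.
December 2003: Sun Dec 7 2003.
Next: January 2004 → Wed Jan 7 2004.

Fri Nov 7 2003, Sun Dec 7 2003, Wed Jan 7 2004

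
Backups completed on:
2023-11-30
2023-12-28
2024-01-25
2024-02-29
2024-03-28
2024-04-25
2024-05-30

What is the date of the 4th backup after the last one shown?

2024-09-26

Every date is a Thursday; gaps 28, 28, 35, 28, 28, 35 days.
Each is the last Thursday of its month (at least one falls on the 29th or later, ruling out '4th Thursday').
June 2024 ends with Thursday 2024-06-27.
July 2024 ends with Thursday 2024-07-25.
August 2024 ends with Thursday 2024-08-29.
September 2024 ends with Thursday 2024-09-26.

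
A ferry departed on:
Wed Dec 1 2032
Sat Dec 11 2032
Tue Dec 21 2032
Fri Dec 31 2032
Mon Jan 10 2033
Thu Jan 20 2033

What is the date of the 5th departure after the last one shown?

Every event comes 10 days after the last (10, 10, 10, 10, 10).
Thu Jan 20 2033 + 10 days = Sun Jan 30 2033.
Sun Jan 30 2033 + 10 days = Wed Feb 9 2033.
Wed Feb 9 2033 + 10 days = Sat Feb 19 2033.
Sat Feb 19 2033 + 10 days = Tue Mar 1 2033.
Tue Mar 1 2033 + 10 days = Fri Mar 11 2033.

Fri Mar 11 2033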